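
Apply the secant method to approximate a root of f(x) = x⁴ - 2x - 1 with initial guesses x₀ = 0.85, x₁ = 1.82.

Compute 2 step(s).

f(x) = x⁴ - 2x - 1
x₀ = 0.85, x₁ = 1.82

Secant formula: x_{n+1} = x_n - f(x_n)(x_n - x_{n-1})/(f(x_n) - f(x_{n-1}))

Iteration 1:
  f(0.850000) = -2.177994
  f(1.820000) = 6.331994
  x_2 = 1.820000 - 6.331994×(1.820000 - 0.850000)/(6.331994 - (-2.177994))
       = 1.098256
Iteration 2:
  f(1.820000) = 6.331994
  f(1.098256) = -1.741676
  x_3 = 1.098256 - (-1.741676)×(1.098256 - 1.820000)/(-1.741676 - 6.331994)
       = 1.253953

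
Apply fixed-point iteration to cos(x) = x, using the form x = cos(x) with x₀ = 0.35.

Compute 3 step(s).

Equation: cos(x) = x
Fixed-point form: x = cos(x)
x₀ = 0.35

x_1 = g(0.350000) = 0.939373
x_2 = g(0.939373) = 0.590294
x_3 = g(0.590294) = 0.830777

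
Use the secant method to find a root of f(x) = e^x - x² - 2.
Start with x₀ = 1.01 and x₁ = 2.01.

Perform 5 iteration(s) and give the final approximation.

f(x) = e^x - x² - 2
x₀ = 1.01, x₁ = 2.01

Secant formula: x_{n+1} = x_n - f(x_n)(x_n - x_{n-1})/(f(x_n) - f(x_{n-1}))

Iteration 1:
  f(1.010000) = -0.274499
  f(2.010000) = 1.423217
  x_2 = 2.010000 - 1.423217×(2.010000 - 1.010000)/(1.423217 - (-0.274499))
       = 1.171687
Iteration 2:
  f(2.010000) = 1.423217
  f(1.171687) = -0.145418
  x_3 = 1.171687 - (-0.145418)×(1.171687 - 2.010000)/(-0.145418 - 1.423217)
       = 1.249402
Iteration 3:
  f(1.171687) = -0.145418
  f(1.249402) = -0.072749
  x_4 = 1.249402 - (-0.072749)×(1.249402 - 1.171687)/(-0.072749 - (-0.145418))
       = 1.327203
Iteration 4:
  f(1.249402) = -0.072749
  f(1.327203) = 0.009015
  x_5 = 1.327203 - 0.009015×(1.327203 - 1.249402)/(0.009015 - (-0.072749))
       = 1.318625
Iteration 5:
  f(1.327203) = 0.009015
  f(1.318625) = -0.000494
  x_6 = 1.318625 - (-0.000494)×(1.318625 - 1.327203)/(-0.000494 - 0.009015)
       = 1.319071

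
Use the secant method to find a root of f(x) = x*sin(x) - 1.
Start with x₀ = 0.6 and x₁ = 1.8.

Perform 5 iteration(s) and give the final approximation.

f(x) = x*sin(x) - 1
x₀ = 0.6, x₁ = 1.8

Secant formula: x_{n+1} = x_n - f(x_n)(x_n - x_{n-1})/(f(x_n) - f(x_{n-1}))

Iteration 1:
  f(0.600000) = -0.661215
  f(1.800000) = 0.752926
  x_2 = 1.800000 - 0.752926×(1.800000 - 0.600000)/(0.752926 - (-0.661215))
       = 1.161088
Iteration 2:
  f(1.800000) = 0.752926
  f(1.161088) = 0.064993
  x_3 = 1.161088 - 0.064993×(1.161088 - 1.800000)/(0.064993 - 0.752926)
       = 1.100726
Iteration 3:
  f(1.161088) = 0.064993
  f(1.100726) = -0.018662
  x_4 = 1.100726 - (-0.018662)×(1.100726 - 1.161088)/(-0.018662 - 0.064993)
       = 1.114192
Iteration 4:
  f(1.100726) = -0.018662
  f(1.114192) = 0.000049
  x_5 = 1.114192 - 0.000049×(1.114192 - 1.100726)/(0.000049 - (-0.018662))
       = 1.114157
Iteration 5:
  f(1.114192) = 0.000049
  f(1.114157) = 0.000000
  x_6 = 1.114157 - 0.000000×(1.114157 - 1.114192)/(0.000000 - 0.000049)
       = 1.114157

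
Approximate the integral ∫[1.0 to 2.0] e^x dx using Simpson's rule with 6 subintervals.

f(x) = e^x
a = 1.0, b = 2.0, n = 6
h = (b - a)/n = 0.166667

Simpson's rule: (h/3)[f(x₀) + 4f(x₁) + 2f(x₂) + ... + f(xₙ)]

x_0 = 1.0000, f(x_0) = 2.718282, coefficient = 1
x_1 = 1.1667, f(x_1) = 3.211271, coefficient = 4
x_2 = 1.3333, f(x_2) = 3.793668, coefficient = 2
x_3 = 1.5000, f(x_3) = 4.481689, coefficient = 4
x_4 = 1.6667, f(x_4) = 5.294490, coefficient = 2
x_5 = 1.8333, f(x_5) = 6.254701, coefficient = 4
x_6 = 2.0000, f(x_6) = 7.389056, coefficient = 1

I ≈ (0.166667/3) × 84.074296 = 4.670794
Exact value: 4.670774
Error: 0.000020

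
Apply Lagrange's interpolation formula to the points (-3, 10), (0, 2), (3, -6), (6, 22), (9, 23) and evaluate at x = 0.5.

Lagrange interpolation formula:
P(x) = Σ yᵢ × Lᵢ(x)
where Lᵢ(x) = Π_{j≠i} (x - xⱼ)/(xᵢ - xⱼ)

L_0(0.5) = (0.5 - 0)/(-3 - 0) × (0.5 - 3)/(-3 - 3) × (0.5 - 6)/(-3 - 6) × (0.5 - 9)/(-3 - 9) = -0.030060
L_1(0.5) = (0.5 - (-3))/(0 - (-3)) × (0.5 - 3)/(0 - 3) × (0.5 - 6)/(0 - 6) × (0.5 - 9)/(0 - 9) = 0.841692
L_2(0.5) = (0.5 - (-3))/(3 - (-3)) × (0.5 - 0)/(3 - 0) × (0.5 - 6)/(3 - 6) × (0.5 - 9)/(3 - 9) = 0.252508
L_3(0.5) = (0.5 - (-3))/(6 - (-3)) × (0.5 - 0)/(6 - 0) × (0.5 - 3)/(6 - 3) × (0.5 - 9)/(6 - 9) = -0.076517
L_4(0.5) = (0.5 - (-3))/(9 - (-3)) × (0.5 - 0)/(9 - 0) × (0.5 - 3)/(9 - 3) × (0.5 - 6)/(9 - 6) = 0.012378

P(0.5) = 10×L_0(0.5) + 2×L_1(0.5) + (-6)×L_2(0.5) + 22×L_3(0.5) + 23×L_4(0.5)
P(0.5) = -1.530961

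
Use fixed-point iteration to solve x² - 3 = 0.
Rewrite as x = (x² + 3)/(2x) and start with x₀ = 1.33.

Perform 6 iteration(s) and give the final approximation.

Equation: x² - 3 = 0
Fixed-point form: x = (x² + 3)/(2x)
x₀ = 1.33

x_1 = g(1.330000) = 1.792820
x_2 = g(1.792820) = 1.733081
x_3 = g(1.733081) = 1.732051
x_4 = g(1.732051) = 1.732051
x_5 = g(1.732051) = 1.732051
x_6 = g(1.732051) = 1.732051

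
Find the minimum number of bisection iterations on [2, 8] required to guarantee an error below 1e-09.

We need (b-a)/2^n ≤ 1e-09
(8 - 2)/2^n ≤ 1e-09
6/2^n ≤ 1e-09
2^n ≥ 6000000000
n ≥ log₂(6000000000) = 32.48
n ≥ 33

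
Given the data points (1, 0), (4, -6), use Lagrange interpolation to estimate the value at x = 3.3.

Lagrange interpolation formula:
P(x) = Σ yᵢ × Lᵢ(x)
where Lᵢ(x) = Π_{j≠i} (x - xⱼ)/(xᵢ - xⱼ)

L_0(3.3) = (3.3 - 4)/(1 - 4) = 0.233333
L_1(3.3) = (3.3 - 1)/(4 - 1) = 0.766667

P(3.3) = 0×L_0(3.3) + (-6)×L_1(3.3)
P(3.3) = -4.600000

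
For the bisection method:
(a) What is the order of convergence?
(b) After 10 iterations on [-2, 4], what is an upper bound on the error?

(a) Bisection has linear (order 1) convergence; the error is halved each step.

(b) Error bound = (b-a)/2^n = (4 - (-2))/2^{10}
    = 6/2^{10}

(a) 1 (linear); (b) error ≤ 5.86e-03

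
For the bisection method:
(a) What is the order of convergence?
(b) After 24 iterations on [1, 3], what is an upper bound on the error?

(a) Bisection has linear (order 1) convergence; the error is halved each step.

(b) Error bound = (b-a)/2^n = (3 - 1)/2^{24}
    = 2/2^{24}

(a) 1 (linear); (b) error ≤ 1.19e-07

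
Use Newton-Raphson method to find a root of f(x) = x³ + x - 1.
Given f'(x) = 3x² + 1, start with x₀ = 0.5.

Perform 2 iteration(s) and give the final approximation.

f(x) = x³ + x - 1
f'(x) = 3x² + 1
x₀ = 0.5

Newton-Raphson formula: x_{n+1} = x_n - f(x_n)/f'(x_n)

Iteration 1:
  f(0.500000) = -0.375000
  f'(0.500000) = 1.750000
  x_1 = 0.500000 - (-0.375000)/1.750000 = 0.714286
Iteration 2:
  f(0.714286) = 0.078717
  f'(0.714286) = 2.530612
  x_2 = 0.714286 - 0.078717/2.530612 = 0.683180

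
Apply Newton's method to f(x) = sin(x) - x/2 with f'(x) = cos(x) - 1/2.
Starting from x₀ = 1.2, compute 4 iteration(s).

f(x) = sin(x) - x/2
f'(x) = cos(x) - 1/2
x₀ = 1.2

Newton-Raphson formula: x_{n+1} = x_n - f(x_n)/f'(x_n)

Iteration 1:
  f(1.200000) = 0.332039
  f'(1.200000) = -0.137642
  x_1 = 1.200000 - 0.332039/(-0.137642) = 3.612334
Iteration 2:
  f(3.612334) = -2.259714
  f'(3.612334) = -1.391232
  x_2 = 3.612334 - (-2.259714)/(-1.391232) = 1.988080
Iteration 3:
  f(1.988080) = -0.079847
  f'(1.988080) = -0.905279
  x_3 = 1.988080 - (-0.079847)/(-0.905279) = 1.899879
Iteration 4:
  f(1.899879) = -0.003600
  f'(1.899879) = -0.823175
  x_4 = 1.899879 - (-0.003600)/(-0.823175) = 1.895505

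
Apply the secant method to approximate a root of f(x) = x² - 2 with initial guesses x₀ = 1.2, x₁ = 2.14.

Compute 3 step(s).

f(x) = x² - 2
x₀ = 1.2, x₁ = 2.14

Secant formula: x_{n+1} = x_n - f(x_n)(x_n - x_{n-1})/(f(x_n) - f(x_{n-1}))

Iteration 1:
  f(1.200000) = -0.560000
  f(2.140000) = 2.579600
  x_2 = 2.140000 - 2.579600×(2.140000 - 1.200000)/(2.579600 - (-0.560000))
       = 1.367665
Iteration 2:
  f(2.140000) = 2.579600
  f(1.367665) = -0.129493
  x_3 = 1.367665 - (-0.129493)×(1.367665 - 2.140000)/(-0.129493 - 2.579600)
       = 1.404582
Iteration 3:
  f(1.367665) = -0.129493
  f(1.404582) = -0.027150
  x_4 = 1.404582 - (-0.027150)×(1.404582 - 1.367665)/(-0.027150 - (-0.129493))
       = 1.414375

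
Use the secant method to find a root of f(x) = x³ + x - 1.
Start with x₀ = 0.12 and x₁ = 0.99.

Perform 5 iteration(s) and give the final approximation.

f(x) = x³ + x - 1
x₀ = 0.12, x₁ = 0.99

Secant formula: x_{n+1} = x_n - f(x_n)(x_n - x_{n-1})/(f(x_n) - f(x_{n-1}))

Iteration 1:
  f(0.120000) = -0.878272
  f(0.990000) = 0.960299
  x_2 = 0.990000 - 0.960299×(0.990000 - 0.120000)/(0.960299 - (-0.878272))
       = 0.535593
Iteration 2:
  f(0.990000) = 0.960299
  f(0.535593) = -0.310767
  x_3 = 0.535593 - (-0.310767)×(0.535593 - 0.990000)/(-0.310767 - 0.960299)
       = 0.646692
Iteration 3:
  f(0.535593) = -0.310767
  f(0.646692) = -0.082854
  x_4 = 0.646692 - (-0.082854)×(0.646692 - 0.535593)/(-0.082854 - (-0.310767))
       = 0.687081
Iteration 4:
  f(0.646692) = -0.082854
  f(0.687081) = 0.011437
  x_5 = 0.687081 - 0.011437×(0.687081 - 0.646692)/(0.011437 - (-0.082854))
       = 0.682182
Iteration 5:
  f(0.687081) = 0.011437
  f(0.682182) = -0.000351
  x_6 = 0.682182 - (-0.000351)×(0.682182 - 0.687081)/(-0.000351 - 0.011437)
       = 0.682327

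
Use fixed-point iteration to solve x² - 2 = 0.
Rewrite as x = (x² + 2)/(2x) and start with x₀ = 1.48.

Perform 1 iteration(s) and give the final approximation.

Equation: x² - 2 = 0
Fixed-point form: x = (x² + 2)/(2x)
x₀ = 1.48

x_1 = g(1.480000) = 1.415676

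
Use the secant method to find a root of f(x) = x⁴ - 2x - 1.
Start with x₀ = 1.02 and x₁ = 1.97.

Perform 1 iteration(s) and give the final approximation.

f(x) = x⁴ - 2x - 1
x₀ = 1.02, x₁ = 1.97

Secant formula: x_{n+1} = x_n - f(x_n)(x_n - x_{n-1})/(f(x_n) - f(x_{n-1}))

Iteration 1:
  f(1.020000) = -1.957568
  f(1.970000) = 10.121385
  x_2 = 1.970000 - 10.121385×(1.970000 - 1.020000)/(10.121385 - (-1.957568))
       = 1.173961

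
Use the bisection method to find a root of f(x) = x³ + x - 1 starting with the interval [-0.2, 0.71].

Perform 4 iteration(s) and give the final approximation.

f(x) = x³ + x - 1
Initial interval: [-0.2, 0.71]

Iteration 1:
  c_1 = (-0.200000 + 0.710000)/2 = 0.255000
  f(c_1) = f(0.255000) = -0.728419
  f(a) × f(c) ≥ 0, new interval: [0.255000, 0.710000]
Iteration 2:
  c_2 = (0.255000 + 0.710000)/2 = 0.482500
  f(c_2) = f(0.482500) = -0.405171
  f(a) × f(c) ≥ 0, new interval: [0.482500, 0.710000]
Iteration 3:
  c_3 = (0.482500 + 0.710000)/2 = 0.596250
  f(c_3) = f(0.596250) = -0.191775
  f(a) × f(c) ≥ 0, new interval: [0.596250, 0.710000]
Iteration 4:
  c_4 = (0.596250 + 0.710000)/2 = 0.653125
  f(c_4) = f(0.653125) = -0.068270
  f(a) × f(c) ≥ 0, new interval: [0.653125, 0.710000]

After 4 iteration(s), the approximation is c_4 = 0.653125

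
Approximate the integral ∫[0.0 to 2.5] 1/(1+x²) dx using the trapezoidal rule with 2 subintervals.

f(x) = 1/(1+x²)
a = 0.0, b = 2.5, n = 2
h = (b - a)/n = 1.250000

Trapezoidal rule: (h/2)[f(x₀) + 2f(x₁) + 2f(x₂) + ... + f(xₙ)]

x_0 = 0.0000, f(x_0) = 1.000000, coefficient = 1
x_1 = 1.2500, f(x_1) = 0.390244, coefficient = 2
x_2 = 2.5000, f(x_2) = 0.137931, coefficient = 1

I ≈ (1.250000/2) × 1.918419 = 1.199012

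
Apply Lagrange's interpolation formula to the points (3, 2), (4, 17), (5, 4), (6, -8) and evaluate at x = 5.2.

Lagrange interpolation formula:
P(x) = Σ yᵢ × Lᵢ(x)
where Lᵢ(x) = Π_{j≠i} (x - xⱼ)/(xᵢ - xⱼ)

L_0(5.2) = (5.2 - 4)/(3 - 4) × (5.2 - 5)/(3 - 5) × (5.2 - 6)/(3 - 6) = 0.032000
L_1(5.2) = (5.2 - 3)/(4 - 3) × (5.2 - 5)/(4 - 5) × (5.2 - 6)/(4 - 6) = -0.176000
L_2(5.2) = (5.2 - 3)/(5 - 3) × (5.2 - 4)/(5 - 4) × (5.2 - 6)/(5 - 6) = 1.056000
L_3(5.2) = (5.2 - 3)/(6 - 3) × (5.2 - 4)/(6 - 4) × (5.2 - 5)/(6 - 5) = 0.088000

P(5.2) = 2×L_0(5.2) + 17×L_1(5.2) + 4×L_2(5.2) + (-8)×L_3(5.2)
P(5.2) = 0.592000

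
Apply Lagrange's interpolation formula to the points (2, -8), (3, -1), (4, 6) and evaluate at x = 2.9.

Lagrange interpolation formula:
P(x) = Σ yᵢ × Lᵢ(x)
where Lᵢ(x) = Π_{j≠i} (x - xⱼ)/(xᵢ - xⱼ)

L_0(2.9) = (2.9 - 3)/(2 - 3) × (2.9 - 4)/(2 - 4) = 0.055000
L_1(2.9) = (2.9 - 2)/(3 - 2) × (2.9 - 4)/(3 - 4) = 0.990000
L_2(2.9) = (2.9 - 2)/(4 - 2) × (2.9 - 3)/(4 - 3) = -0.045000

P(2.9) = (-8)×L_0(2.9) + (-1)×L_1(2.9) + 6×L_2(2.9)
P(2.9) = -1.700000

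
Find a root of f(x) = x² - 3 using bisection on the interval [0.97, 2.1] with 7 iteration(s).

f(x) = x² - 3
Initial interval: [0.97, 2.1]

Iteration 1:
  c_1 = (0.970000 + 2.100000)/2 = 1.535000
  f(c_1) = f(1.535000) = -0.643775
  f(a) × f(c) ≥ 0, new interval: [1.535000, 2.100000]
Iteration 2:
  c_2 = (1.535000 + 2.100000)/2 = 1.817500
  f(c_2) = f(1.817500) = 0.303306
  f(a) × f(c) < 0, new interval: [1.535000, 1.817500]
Iteration 3:
  c_3 = (1.535000 + 1.817500)/2 = 1.676250
  f(c_3) = f(1.676250) = -0.190186
  f(a) × f(c) ≥ 0, new interval: [1.676250, 1.817500]
Iteration 4:
  c_4 = (1.676250 + 1.817500)/2 = 1.746875
  f(c_4) = f(1.746875) = 0.051572
  f(a) × f(c) < 0, new interval: [1.676250, 1.746875]
Iteration 5:
  c_5 = (1.676250 + 1.746875)/2 = 1.711563
  f(c_5) = f(1.711563) = -0.070554
  f(a) × f(c) ≥ 0, new interval: [1.711563, 1.746875]
Iteration 6:
  c_6 = (1.711563 + 1.746875)/2 = 1.729219
  f(c_6) = f(1.729219) = -0.009803
  f(a) × f(c) ≥ 0, new interval: [1.729219, 1.746875]
Iteration 7:
  c_7 = (1.729219 + 1.746875)/2 = 1.738047
  f(c_7) = f(1.738047) = 0.020807
  f(a) × f(c) < 0, new interval: [1.729219, 1.738047]

After 7 iteration(s), the approximation is c_7 = 1.738047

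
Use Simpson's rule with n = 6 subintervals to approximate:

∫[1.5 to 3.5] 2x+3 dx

f(x) = 2x+3
a = 1.5, b = 3.5, n = 6
h = (b - a)/n = 0.333333

Simpson's rule: (h/3)[f(x₀) + 4f(x₁) + 2f(x₂) + ... + f(xₙ)]

x_0 = 1.5000, f(x_0) = 6.000000, coefficient = 1
x_1 = 1.8333, f(x_1) = 6.666667, coefficient = 4
x_2 = 2.1667, f(x_2) = 7.333333, coefficient = 2
x_3 = 2.5000, f(x_3) = 8.000000, coefficient = 4
x_4 = 2.8333, f(x_4) = 8.666667, coefficient = 2
x_5 = 3.1667, f(x_5) = 9.333333, coefficient = 4
x_6 = 3.5000, f(x_6) = 10.000000, coefficient = 1

I ≈ (0.333333/3) × 144.000000 = 16.000000
Exact value: 16.000000
Error: 0.000000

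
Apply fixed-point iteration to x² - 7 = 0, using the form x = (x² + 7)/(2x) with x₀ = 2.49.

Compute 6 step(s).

Equation: x² - 7 = 0
Fixed-point form: x = (x² + 7)/(2x)
x₀ = 2.49

x_1 = g(2.490000) = 2.650622
x_2 = g(2.650622) = 2.645756
x_3 = g(2.645756) = 2.645751
x_4 = g(2.645751) = 2.645751
x_5 = g(2.645751) = 2.645751
x_6 = g(2.645751) = 2.645751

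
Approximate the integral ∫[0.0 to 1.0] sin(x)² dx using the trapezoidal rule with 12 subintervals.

f(x) = sin(x)²
a = 0.0, b = 1.0, n = 12
h = (b - a)/n = 0.083333

Trapezoidal rule: (h/2)[f(x₀) + 2f(x₁) + 2f(x₂) + ... + f(xₙ)]

x_0 = 0.0000, f(x_0) = 0.000000, coefficient = 1
x_1 = 0.0833, f(x_1) = 0.006928, coefficient = 2
x_2 = 0.1667, f(x_2) = 0.027522, coefficient = 2
x_3 = 0.2500, f(x_3) = 0.061209, coefficient = 2
x_4 = 0.3333, f(x_4) = 0.107056, coefficient = 2
x_5 = 0.4167, f(x_5) = 0.163794, coefficient = 2
x_6 = 0.5000, f(x_6) = 0.229849, coefficient = 2
x_7 = 0.5833, f(x_7) = 0.303391, coefficient = 2
x_8 = 0.6667, f(x_8) = 0.382381, coefficient = 2
x_9 = 0.7500, f(x_9) = 0.464631, coefficient = 2
x_10 = 0.8333, f(x_10) = 0.547862, coefficient = 2
x_11 = 0.9167, f(x_11) = 0.629766, coefficient = 2
x_12 = 1.0000, f(x_12) = 0.708073, coefficient = 1

I ≈ (0.083333/2) × 6.556850 = 0.273202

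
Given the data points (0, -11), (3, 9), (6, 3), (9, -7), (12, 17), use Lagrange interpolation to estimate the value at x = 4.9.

Lagrange interpolation formula:
P(x) = Σ yᵢ × Lᵢ(x)
where Lᵢ(x) = Π_{j≠i} (x - xⱼ)/(xᵢ - xⱼ)

L_0(4.9) = (4.9 - 3)/(0 - 3) × (4.9 - 6)/(0 - 6) × (4.9 - 9)/(0 - 9) × (4.9 - 12)/(0 - 12) = -0.031296
L_1(4.9) = (4.9 - 0)/(3 - 0) × (4.9 - 6)/(3 - 6) × (4.9 - 9)/(3 - 9) × (4.9 - 12)/(3 - 12) = 0.322845
L_2(4.9) = (4.9 - 0)/(6 - 0) × (4.9 - 3)/(6 - 3) × (4.9 - 9)/(6 - 9) × (4.9 - 12)/(6 - 12) = 0.836463
L_3(4.9) = (4.9 - 0)/(9 - 0) × (4.9 - 3)/(9 - 3) × (4.9 - 6)/(9 - 6) × (4.9 - 12)/(9 - 12) = -0.149611
L_4(4.9) = (4.9 - 0)/(12 - 0) × (4.9 - 3)/(12 - 3) × (4.9 - 6)/(12 - 6) × (4.9 - 9)/(12 - 9) = 0.021599

P(4.9) = (-11)×L_0(4.9) + 9×L_1(4.9) + 3×L_2(4.9) + (-7)×L_3(4.9) + 17×L_4(4.9)
P(4.9) = 7.173717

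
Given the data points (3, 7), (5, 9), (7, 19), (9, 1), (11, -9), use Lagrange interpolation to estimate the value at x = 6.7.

Lagrange interpolation formula:
P(x) = Σ yᵢ × Lᵢ(x)
where Lᵢ(x) = Π_{j≠i} (x - xⱼ)/(xᵢ - xⱼ)

L_0(6.7) = (6.7 - 5)/(3 - 5) × (6.7 - 7)/(3 - 7) × (6.7 - 9)/(3 - 9) × (6.7 - 11)/(3 - 11) = -0.013135
L_1(6.7) = (6.7 - 3)/(5 - 3) × (6.7 - 7)/(5 - 7) × (6.7 - 9)/(5 - 9) × (6.7 - 11)/(5 - 11) = 0.114353
L_2(6.7) = (6.7 - 3)/(7 - 3) × (6.7 - 5)/(7 - 5) × (6.7 - 9)/(7 - 9) × (6.7 - 11)/(7 - 11) = 0.972002
L_3(6.7) = (6.7 - 3)/(9 - 3) × (6.7 - 5)/(9 - 5) × (6.7 - 7)/(9 - 7) × (6.7 - 11)/(9 - 11) = -0.084522
L_4(6.7) = (6.7 - 3)/(11 - 3) × (6.7 - 5)/(11 - 5) × (6.7 - 7)/(11 - 7) × (6.7 - 9)/(11 - 9) = 0.011302

P(6.7) = 7×L_0(6.7) + 9×L_1(6.7) + 19×L_2(6.7) + 1×L_3(6.7) + (-9)×L_4(6.7)
P(6.7) = 19.219019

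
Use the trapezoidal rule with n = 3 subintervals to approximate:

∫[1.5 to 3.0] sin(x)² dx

f(x) = sin(x)²
a = 1.5, b = 3.0, n = 3
h = (b - a)/n = 0.500000

Trapezoidal rule: (h/2)[f(x₀) + 2f(x₁) + 2f(x₂) + ... + f(xₙ)]

x_0 = 1.5000, f(x_0) = 0.994996, coefficient = 1
x_1 = 2.0000, f(x_1) = 0.826822, coefficient = 2
x_2 = 2.5000, f(x_2) = 0.358169, coefficient = 2
x_3 = 3.0000, f(x_3) = 0.019915, coefficient = 1

I ≈ (0.500000/2) × 3.384893 = 0.846223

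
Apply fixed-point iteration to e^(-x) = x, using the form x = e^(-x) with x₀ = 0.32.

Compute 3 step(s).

Equation: e^(-x) = x
Fixed-point form: x = e^(-x)
x₀ = 0.32

x_1 = g(0.320000) = 0.726149
x_2 = g(0.726149) = 0.483768
x_3 = g(0.483768) = 0.616456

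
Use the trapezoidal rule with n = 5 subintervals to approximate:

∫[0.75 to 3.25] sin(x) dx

f(x) = sin(x)
a = 0.75, b = 3.25, n = 5
h = (b - a)/n = 0.500000

Trapezoidal rule: (h/2)[f(x₀) + 2f(x₁) + 2f(x₂) + ... + f(xₙ)]

x_0 = 0.7500, f(x_0) = 0.681639, coefficient = 1
x_1 = 1.2500, f(x_1) = 0.948985, coefficient = 2
x_2 = 1.7500, f(x_2) = 0.983986, coefficient = 2
x_3 = 2.2500, f(x_3) = 0.778073, coefficient = 2
x_4 = 2.7500, f(x_4) = 0.381661, coefficient = 2
x_5 = 3.2500, f(x_5) = -0.108195, coefficient = 1

I ≈ (0.500000/2) × 6.758853 = 1.689713
Exact value: 1.725819
Error: 0.036105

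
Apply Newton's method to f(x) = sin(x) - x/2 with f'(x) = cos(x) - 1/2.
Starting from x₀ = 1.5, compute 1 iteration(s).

f(x) = sin(x) - x/2
f'(x) = cos(x) - 1/2
x₀ = 1.5

Newton-Raphson formula: x_{n+1} = x_n - f(x_n)/f'(x_n)

Iteration 1:
  f(1.500000) = 0.247495
  f'(1.500000) = -0.429263
  x_1 = 1.500000 - 0.247495/(-0.429263) = 2.076558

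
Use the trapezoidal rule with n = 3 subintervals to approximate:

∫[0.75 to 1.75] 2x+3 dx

f(x) = 2x+3
a = 0.75, b = 1.75, n = 3
h = (b - a)/n = 0.333333

Trapezoidal rule: (h/2)[f(x₀) + 2f(x₁) + 2f(x₂) + ... + f(xₙ)]

x_0 = 0.7500, f(x_0) = 4.500000, coefficient = 1
x_1 = 1.0833, f(x_1) = 5.166667, coefficient = 2
x_2 = 1.4167, f(x_2) = 5.833333, coefficient = 2
x_3 = 1.7500, f(x_3) = 6.500000, coefficient = 1

I ≈ (0.333333/2) × 33.000000 = 5.500000
Exact value: 5.500000
Error: 0.000000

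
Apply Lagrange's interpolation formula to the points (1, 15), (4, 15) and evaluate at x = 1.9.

Lagrange interpolation formula:
P(x) = Σ yᵢ × Lᵢ(x)
where Lᵢ(x) = Π_{j≠i} (x - xⱼ)/(xᵢ - xⱼ)

L_0(1.9) = (1.9 - 4)/(1 - 4) = 0.700000
L_1(1.9) = (1.9 - 1)/(4 - 1) = 0.300000

P(1.9) = 15×L_0(1.9) + 15×L_1(1.9)
P(1.9) = 15.000000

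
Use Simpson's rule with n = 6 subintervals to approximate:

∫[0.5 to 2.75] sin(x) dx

f(x) = sin(x)
a = 0.5, b = 2.75, n = 6
h = (b - a)/n = 0.375000

Simpson's rule: (h/3)[f(x₀) + 4f(x₁) + 2f(x₂) + ... + f(xₙ)]

x_0 = 0.5000, f(x_0) = 0.479426, coefficient = 1
x_1 = 0.8750, f(x_1) = 0.767544, coefficient = 4
x_2 = 1.2500, f(x_2) = 0.948985, coefficient = 2
x_3 = 1.6250, f(x_3) = 0.998531, coefficient = 4
x_4 = 2.0000, f(x_4) = 0.909297, coefficient = 2
x_5 = 2.3750, f(x_5) = 0.693685, coefficient = 4
x_6 = 2.7500, f(x_6) = 0.381661, coefficient = 1

I ≈ (0.375000/3) × 14.416690 = 1.802086
Exact value: 1.801885
Error: 0.000201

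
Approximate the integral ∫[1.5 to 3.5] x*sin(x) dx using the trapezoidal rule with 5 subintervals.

f(x) = x*sin(x)
a = 1.5, b = 3.5, n = 5
h = (b - a)/n = 0.400000

Trapezoidal rule: (h/2)[f(x₀) + 2f(x₁) + 2f(x₂) + ... + f(xₙ)]

x_0 = 1.5000, f(x_0) = 1.496242, coefficient = 1
x_1 = 1.9000, f(x_1) = 1.797970, coefficient = 2
x_2 = 2.3000, f(x_2) = 1.715122, coefficient = 2
x_3 = 2.7000, f(x_3) = 1.153926, coefficient = 2
x_4 = 3.1000, f(x_4) = 0.128900, coefficient = 2
x_5 = 3.5000, f(x_5) = -1.227741, coefficient = 1

I ≈ (0.400000/2) × 9.860337 = 1.972067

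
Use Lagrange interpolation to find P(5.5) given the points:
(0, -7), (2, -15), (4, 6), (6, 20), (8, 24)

Lagrange interpolation formula:
P(x) = Σ yᵢ × Lᵢ(x)
where Lᵢ(x) = Π_{j≠i} (x - xⱼ)/(xᵢ - xⱼ)

L_0(5.5) = (5.5 - 2)/(0 - 2) × (5.5 - 4)/(0 - 4) × (5.5 - 6)/(0 - 6) × (5.5 - 8)/(0 - 8) = 0.017090
L_1(5.5) = (5.5 - 0)/(2 - 0) × (5.5 - 4)/(2 - 4) × (5.5 - 6)/(2 - 6) × (5.5 - 8)/(2 - 8) = -0.107422
L_2(5.5) = (5.5 - 0)/(4 - 0) × (5.5 - 2)/(4 - 2) × (5.5 - 6)/(4 - 6) × (5.5 - 8)/(4 - 8) = 0.375977
L_3(5.5) = (5.5 - 0)/(6 - 0) × (5.5 - 2)/(6 - 2) × (5.5 - 4)/(6 - 4) × (5.5 - 8)/(6 - 8) = 0.751953
L_4(5.5) = (5.5 - 0)/(8 - 0) × (5.5 - 2)/(8 - 2) × (5.5 - 4)/(8 - 4) × (5.5 - 6)/(8 - 6) = -0.037598

P(5.5) = (-7)×L_0(5.5) + (-15)×L_1(5.5) + 6×L_2(5.5) + 20×L_3(5.5) + 24×L_4(5.5)
P(5.5) = 17.884277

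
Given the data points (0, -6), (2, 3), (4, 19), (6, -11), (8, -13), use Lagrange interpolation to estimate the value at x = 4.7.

Lagrange interpolation formula:
P(x) = Σ yᵢ × Lᵢ(x)
where Lᵢ(x) = Π_{j≠i} (x - xⱼ)/(xᵢ - xⱼ)

L_0(4.7) = (4.7 - 2)/(0 - 2) × (4.7 - 4)/(0 - 4) × (4.7 - 6)/(0 - 6) × (4.7 - 8)/(0 - 8) = 0.021115
L_1(4.7) = (4.7 - 0)/(2 - 0) × (4.7 - 4)/(2 - 4) × (4.7 - 6)/(2 - 6) × (4.7 - 8)/(2 - 8) = -0.147022
L_2(4.7) = (4.7 - 0)/(4 - 0) × (4.7 - 2)/(4 - 2) × (4.7 - 6)/(4 - 6) × (4.7 - 8)/(4 - 8) = 0.850627
L_3(4.7) = (4.7 - 0)/(6 - 0) × (4.7 - 2)/(6 - 2) × (4.7 - 4)/(6 - 4) × (4.7 - 8)/(6 - 8) = 0.305353
L_4(4.7) = (4.7 - 0)/(8 - 0) × (4.7 - 2)/(8 - 2) × (4.7 - 4)/(8 - 4) × (4.7 - 6)/(8 - 6) = -0.030073

P(4.7) = (-6)×L_0(4.7) + 3×L_1(4.7) + 19×L_2(4.7) + (-11)×L_3(4.7) + (-13)×L_4(4.7)
P(4.7) = 12.626210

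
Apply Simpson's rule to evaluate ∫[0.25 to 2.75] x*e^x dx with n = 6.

f(x) = x*e^x
a = 0.25, b = 2.75, n = 6
h = (b - a)/n = 0.416667

Simpson's rule: (h/3)[f(x₀) + 4f(x₁) + 2f(x₂) + ... + f(xₙ)]

x_0 = 0.2500, f(x_0) = 0.321006, coefficient = 1
x_1 = 0.6667, f(x_1) = 1.298489, coefficient = 4
x_2 = 1.0833, f(x_2) = 3.200721, coefficient = 2
x_3 = 1.5000, f(x_3) = 6.722534, coefficient = 4
x_4 = 1.9167, f(x_4) = 13.029998, coefficient = 2
x_5 = 2.3333, f(x_5) = 24.061937, coefficient = 4
x_6 = 2.7500, f(x_6) = 43.017238, coefficient = 1

I ≈ (0.416667/3) × 204.131519 = 28.351600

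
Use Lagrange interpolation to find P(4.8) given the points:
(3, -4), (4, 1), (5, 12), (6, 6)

Lagrange interpolation formula:
P(x) = Σ yᵢ × Lᵢ(x)
where Lᵢ(x) = Π_{j≠i} (x - xⱼ)/(xᵢ - xⱼ)

L_0(4.8) = (4.8 - 4)/(3 - 4) × (4.8 - 5)/(3 - 5) × (4.8 - 6)/(3 - 6) = -0.032000
L_1(4.8) = (4.8 - 3)/(4 - 3) × (4.8 - 5)/(4 - 5) × (4.8 - 6)/(4 - 6) = 0.216000
L_2(4.8) = (4.8 - 3)/(5 - 3) × (4.8 - 4)/(5 - 4) × (4.8 - 6)/(5 - 6) = 0.864000
L_3(4.8) = (4.8 - 3)/(6 - 3) × (4.8 - 4)/(6 - 4) × (4.8 - 5)/(6 - 5) = -0.048000

P(4.8) = (-4)×L_0(4.8) + 1×L_1(4.8) + 12×L_2(4.8) + 6×L_3(4.8)
P(4.8) = 10.424000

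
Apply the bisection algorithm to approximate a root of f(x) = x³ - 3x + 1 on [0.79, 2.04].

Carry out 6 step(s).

f(x) = x³ - 3x + 1
Initial interval: [0.79, 2.04]

Iteration 1:
  c_1 = (0.790000 + 2.040000)/2 = 1.415000
  f(c_1) = f(1.415000) = -0.411852
  f(a) × f(c) ≥ 0, new interval: [1.415000, 2.040000]
Iteration 2:
  c_2 = (1.415000 + 2.040000)/2 = 1.727500
  f(c_2) = f(1.727500) = 0.972803
  f(a) × f(c) < 0, new interval: [1.415000, 1.727500]
Iteration 3:
  c_3 = (1.415000 + 1.727500)/2 = 1.571250
  f(c_3) = f(1.571250) = 0.165394
  f(a) × f(c) < 0, new interval: [1.415000, 1.571250]
Iteration 4:
  c_4 = (1.415000 + 1.571250)/2 = 1.493125
  f(c_4) = f(1.493125) = -0.150569
  f(a) × f(c) ≥ 0, new interval: [1.493125, 1.571250]
Iteration 5:
  c_5 = (1.493125 + 1.571250)/2 = 1.532188
  f(c_5) = f(1.532188) = 0.000399
  f(a) × f(c) < 0, new interval: [1.493125, 1.532188]
Iteration 6:
  c_6 = (1.493125 + 1.532188)/2 = 1.512656
  f(c_6) = f(1.512656) = -0.076816
  f(a) × f(c) ≥ 0, new interval: [1.512656, 1.532188]

After 6 iteration(s), the approximation is c_6 = 1.512656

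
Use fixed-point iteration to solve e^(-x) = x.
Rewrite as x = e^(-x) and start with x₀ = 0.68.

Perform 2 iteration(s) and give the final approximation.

Equation: e^(-x) = x
Fixed-point form: x = e^(-x)
x₀ = 0.68

x_1 = g(0.680000) = 0.506617
x_2 = g(0.506617) = 0.602531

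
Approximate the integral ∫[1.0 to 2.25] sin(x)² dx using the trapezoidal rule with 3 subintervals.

f(x) = sin(x)²
a = 1.0, b = 2.25, n = 3
h = (b - a)/n = 0.416667

Trapezoidal rule: (h/2)[f(x₀) + 2f(x₁) + 2f(x₂) + ... + f(xₙ)]

x_0 = 1.0000, f(x_0) = 0.708073, coefficient = 1
x_1 = 1.4167, f(x_1) = 0.976432, coefficient = 2
x_2 = 1.8333, f(x_2) = 0.932643, coefficient = 2
x_3 = 2.2500, f(x_3) = 0.605398, coefficient = 1

I ≈ (0.416667/2) × 5.131621 = 1.069088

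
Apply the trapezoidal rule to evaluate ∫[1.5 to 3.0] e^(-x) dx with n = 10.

f(x) = e^(-x)
a = 1.5, b = 3.0, n = 10
h = (b - a)/n = 0.150000

Trapezoidal rule: (h/2)[f(x₀) + 2f(x₁) + 2f(x₂) + ... + f(xₙ)]

x_0 = 1.5000, f(x_0) = 0.223130, coefficient = 1
x_1 = 1.6500, f(x_1) = 0.192050, coefficient = 2
x_2 = 1.8000, f(x_2) = 0.165299, coefficient = 2
x_3 = 1.9500, f(x_3) = 0.142274, coefficient = 2
x_4 = 2.1000, f(x_4) = 0.122456, coefficient = 2
x_5 = 2.2500, f(x_5) = 0.105399, coefficient = 2
x_6 = 2.4000, f(x_6) = 0.090718, coefficient = 2
x_7 = 2.5500, f(x_7) = 0.078082, coefficient = 2
x_8 = 2.7000, f(x_8) = 0.067206, coefficient = 2
x_9 = 2.8500, f(x_9) = 0.057844, coefficient = 2
x_10 = 3.0000, f(x_10) = 0.049787, coefficient = 1

I ≈ (0.150000/2) × 2.315573 = 0.173668
Exact value: 0.173343
Error: 0.000325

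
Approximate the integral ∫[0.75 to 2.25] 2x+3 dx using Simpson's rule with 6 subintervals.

f(x) = 2x+3
a = 0.75, b = 2.25, n = 6
h = (b - a)/n = 0.250000

Simpson's rule: (h/3)[f(x₀) + 4f(x₁) + 2f(x₂) + ... + f(xₙ)]

x_0 = 0.7500, f(x_0) = 4.500000, coefficient = 1
x_1 = 1.0000, f(x_1) = 5.000000, coefficient = 4
x_2 = 1.2500, f(x_2) = 5.500000, coefficient = 2
x_3 = 1.5000, f(x_3) = 6.000000, coefficient = 4
x_4 = 1.7500, f(x_4) = 6.500000, coefficient = 2
x_5 = 2.0000, f(x_5) = 7.000000, coefficient = 4
x_6 = 2.2500, f(x_6) = 7.500000, coefficient = 1

I ≈ (0.250000/3) × 108.000000 = 9.000000
Exact value: 9.000000
Error: 0.000000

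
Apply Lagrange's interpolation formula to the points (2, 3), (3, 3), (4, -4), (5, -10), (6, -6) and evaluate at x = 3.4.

Lagrange interpolation formula:
P(x) = Σ yᵢ × Lᵢ(x)
where Lᵢ(x) = Π_{j≠i} (x - xⱼ)/(xᵢ - xⱼ)

L_0(3.4) = (3.4 - 3)/(2 - 3) × (3.4 - 4)/(2 - 4) × (3.4 - 5)/(2 - 5) × (3.4 - 6)/(2 - 6) = -0.041600
L_1(3.4) = (3.4 - 2)/(3 - 2) × (3.4 - 4)/(3 - 4) × (3.4 - 5)/(3 - 5) × (3.4 - 6)/(3 - 6) = 0.582400
L_2(3.4) = (3.4 - 2)/(4 - 2) × (3.4 - 3)/(4 - 3) × (3.4 - 5)/(4 - 5) × (3.4 - 6)/(4 - 6) = 0.582400
L_3(3.4) = (3.4 - 2)/(5 - 2) × (3.4 - 3)/(5 - 3) × (3.4 - 4)/(5 - 4) × (3.4 - 6)/(5 - 6) = -0.145600
L_4(3.4) = (3.4 - 2)/(6 - 2) × (3.4 - 3)/(6 - 3) × (3.4 - 4)/(6 - 4) × (3.4 - 5)/(6 - 5) = 0.022400

P(3.4) = 3×L_0(3.4) + 3×L_1(3.4) + (-4)×L_2(3.4) + (-10)×L_3(3.4) + (-6)×L_4(3.4)
P(3.4) = 0.614400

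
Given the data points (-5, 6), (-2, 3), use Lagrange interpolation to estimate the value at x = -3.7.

Lagrange interpolation formula:
P(x) = Σ yᵢ × Lᵢ(x)
where Lᵢ(x) = Π_{j≠i} (x - xⱼ)/(xᵢ - xⱼ)

L_0(-3.7) = (-3.7 - (-2))/(-5 - (-2)) = 0.566667
L_1(-3.7) = (-3.7 - (-5))/(-2 - (-5)) = 0.433333

P(-3.7) = 6×L_0(-3.7) + 3×L_1(-3.7)
P(-3.7) = 4.700000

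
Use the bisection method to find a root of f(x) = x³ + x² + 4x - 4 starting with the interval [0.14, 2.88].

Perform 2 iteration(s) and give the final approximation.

f(x) = x³ + x² + 4x - 4
Initial interval: [0.14, 2.88]

Iteration 1:
  c_1 = (0.140000 + 2.880000)/2 = 1.510000
  f(c_1) = f(1.510000) = 7.763051
  f(a) × f(c) < 0, new interval: [0.140000, 1.510000]
Iteration 2:
  c_2 = (0.140000 + 1.510000)/2 = 0.825000
  f(c_2) = f(0.825000) = 0.542141
  f(a) × f(c) < 0, new interval: [0.140000, 0.825000]

After 2 iteration(s), the approximation is c_2 = 0.825000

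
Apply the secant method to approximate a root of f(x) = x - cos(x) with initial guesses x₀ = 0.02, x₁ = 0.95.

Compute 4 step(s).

f(x) = x - cos(x)
x₀ = 0.02, x₁ = 0.95

Secant formula: x_{n+1} = x_n - f(x_n)(x_n - x_{n-1})/(f(x_n) - f(x_{n-1}))

Iteration 1:
  f(0.020000) = -0.979800
  f(0.950000) = 0.368317
  x_2 = 0.950000 - 0.368317×(0.950000 - 0.020000)/(0.368317 - (-0.979800))
       = 0.695916
Iteration 2:
  f(0.950000) = 0.368317
  f(0.695916) = -0.071551
  x_3 = 0.695916 - (-0.071551)×(0.695916 - 0.950000)/(-0.071551 - 0.368317)
       = 0.737246
Iteration 3:
  f(0.695916) = -0.071551
  f(0.737246) = -0.003076
  x_4 = 0.737246 - (-0.003076)×(0.737246 - 0.695916)/(-0.003076 - (-0.071551))
       = 0.739103
Iteration 4:
  f(0.737246) = -0.003076
  f(0.739103) = 0.000030
  x_5 = 0.739103 - 0.000030×(0.739103 - 0.737246)/(0.000030 - (-0.003076))
       = 0.739085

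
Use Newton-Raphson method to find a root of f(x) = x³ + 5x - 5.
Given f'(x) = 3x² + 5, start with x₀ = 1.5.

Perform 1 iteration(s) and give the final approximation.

f(x) = x³ + 5x - 5
f'(x) = 3x² + 5
x₀ = 1.5

Newton-Raphson formula: x_{n+1} = x_n - f(x_n)/f'(x_n)

Iteration 1:
  f(1.500000) = 5.875000
  f'(1.500000) = 11.750000
  x_1 = 1.500000 - 5.875000/11.750000 = 1.000000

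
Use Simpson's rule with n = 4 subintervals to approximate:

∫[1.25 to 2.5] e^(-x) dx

f(x) = e^(-x)
a = 1.25, b = 2.5, n = 4
h = (b - a)/n = 0.312500

Simpson's rule: (h/3)[f(x₀) + 4f(x₁) + 2f(x₂) + ... + f(xₙ)]

x_0 = 1.2500, f(x_0) = 0.286505, coefficient = 1
x_1 = 1.5625, f(x_1) = 0.209611, coefficient = 4
x_2 = 1.8750, f(x_2) = 0.153355, coefficient = 2
x_3 = 2.1875, f(x_3) = 0.112197, coefficient = 4
x_4 = 2.5000, f(x_4) = 0.082085, coefficient = 1

I ≈ (0.312500/3) × 1.962533 = 0.204431
Exact value: 0.204420
Error: 0.000011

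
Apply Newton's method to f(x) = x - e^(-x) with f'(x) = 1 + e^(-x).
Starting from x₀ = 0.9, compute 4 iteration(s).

f(x) = x - e^(-x)
f'(x) = 1 + e^(-x)
x₀ = 0.9

Newton-Raphson formula: x_{n+1} = x_n - f(x_n)/f'(x_n)

Iteration 1:
  f(0.900000) = 0.493430
  f'(0.900000) = 1.406570
  x_1 = 0.900000 - 0.493430/1.406570 = 0.549196
Iteration 2:
  f(0.549196) = -0.028218
  f'(0.549196) = 1.577414
  x_2 = 0.549196 - (-0.028218)/1.577414 = 0.567085
Iteration 3:
  f(0.567085) = -0.000092
  f'(0.567085) = 1.567177
  x_3 = 0.567085 - (-0.000092)/1.567177 = 0.567143
Iteration 4:
  f(0.567143) = 0.000000
  f'(0.567143) = 1.567143
  x_4 = 0.567143 - 0.000000/1.567143 = 0.567143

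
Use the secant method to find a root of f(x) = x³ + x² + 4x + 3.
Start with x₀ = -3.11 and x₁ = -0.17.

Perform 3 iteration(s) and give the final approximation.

f(x) = x³ + x² + 4x + 3
x₀ = -3.11, x₁ = -0.17

Secant formula: x_{n+1} = x_n - f(x_n)(x_n - x_{n-1})/(f(x_n) - f(x_{n-1}))

Iteration 1:
  f(-3.110000) = -29.848131
  f(-0.170000) = 2.343987
  x_2 = -0.170000 - 2.343987×(-0.170000 - (-3.110000))/(2.343987 - (-29.848131))
       = -0.384069
Iteration 2:
  f(-0.170000) = 2.343987
  f(-0.384069) = 1.554581
  x_3 = -0.384069 - 1.554581×(-0.384069 - (-0.170000))/(1.554581 - 2.343987)
       = -0.805635
Iteration 3:
  f(-0.384069) = 1.554581
  f(-0.805635) = -0.096387
  x_4 = -0.805635 - (-0.096387)×(-0.805635 - (-0.384069))/(-0.096387 - 1.554581)
       = -0.781023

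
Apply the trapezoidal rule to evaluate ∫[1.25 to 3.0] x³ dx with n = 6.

f(x) = x³
a = 1.25, b = 3.0, n = 6
h = (b - a)/n = 0.291667

Trapezoidal rule: (h/2)[f(x₀) + 2f(x₁) + 2f(x₂) + ... + f(xₙ)]

x_0 = 1.2500, f(x_0) = 1.953125, coefficient = 1
x_1 = 1.5417, f(x_1) = 3.664135, coefficient = 2
x_2 = 1.8333, f(x_2) = 6.162037, coefficient = 2
x_3 = 2.1250, f(x_3) = 9.595703, coefficient = 2
x_4 = 2.4167, f(x_4) = 14.114005, coefficient = 2
x_5 = 2.7083, f(x_5) = 19.865813, coefficient = 2
x_6 = 3.0000, f(x_6) = 27.000000, coefficient = 1

I ≈ (0.291667/2) × 135.756510 = 19.797824
Exact value: 19.639648
Error: 0.158176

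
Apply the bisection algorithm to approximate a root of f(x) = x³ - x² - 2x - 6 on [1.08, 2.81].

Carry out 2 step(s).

f(x) = x³ - x² - 2x - 6
Initial interval: [1.08, 2.81]

Iteration 1:
  c_1 = (1.080000 + 2.810000)/2 = 1.945000
  f(c_1) = f(1.945000) = -6.315041
  f(a) × f(c) ≥ 0, new interval: [1.945000, 2.810000]
Iteration 2:
  c_2 = (1.945000 + 2.810000)/2 = 2.377500
  f(c_2) = f(2.377500) = -2.968673
  f(a) × f(c) ≥ 0, new interval: [2.377500, 2.810000]

After 2 iteration(s), the approximation is c_2 = 2.377500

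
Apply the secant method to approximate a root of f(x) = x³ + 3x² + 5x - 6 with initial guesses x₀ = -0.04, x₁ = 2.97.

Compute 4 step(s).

f(x) = x³ + 3x² + 5x - 6
x₀ = -0.04, x₁ = 2.97

Secant formula: x_{n+1} = x_n - f(x_n)(x_n - x_{n-1})/(f(x_n) - f(x_{n-1}))

Iteration 1:
  f(-0.040000) = -6.195264
  f(2.970000) = 61.510773
  x_2 = 2.970000 - 61.510773×(2.970000 - (-0.040000))/(61.510773 - (-6.195264))
       = 0.235422
Iteration 2:
  f(2.970000) = 61.510773
  f(0.235422) = -4.643570
  x_3 = 0.235422 - (-4.643570)×(0.235422 - 2.970000)/(-4.643570 - 61.510773)
       = 0.427370
Iteration 3:
  f(0.235422) = -4.643570
  f(0.427370) = -3.237155
  x_4 = 0.427370 - (-3.237155)×(0.427370 - 0.235422)/(-3.237155 - (-4.643570))
       = 0.869179
Iteration 4:
  f(0.427370) = -3.237155
  f(0.869179) = 1.268946
  x_5 = 0.869179 - 1.268946×(0.869179 - 0.427370)/(1.268946 - (-3.237155))
       = 0.744763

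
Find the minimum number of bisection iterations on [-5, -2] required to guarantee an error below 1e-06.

We need (b-a)/2^n ≤ 1e-06
(-2 - (-5))/2^n ≤ 1e-06
3/2^n ≤ 1e-06
2^n ≥ 3000000
n ≥ log₂(3000000) = 21.52
n ≥ 22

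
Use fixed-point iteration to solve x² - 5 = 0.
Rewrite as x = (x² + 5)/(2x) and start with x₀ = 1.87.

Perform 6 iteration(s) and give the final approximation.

Equation: x² - 5 = 0
Fixed-point form: x = (x² + 5)/(2x)
x₀ = 1.87

x_1 = g(1.870000) = 2.271898
x_2 = g(2.271898) = 2.236351
x_3 = g(2.236351) = 2.236068
x_4 = g(2.236068) = 2.236068
x_5 = g(2.236068) = 2.236068
x_6 = g(2.236068) = 2.236068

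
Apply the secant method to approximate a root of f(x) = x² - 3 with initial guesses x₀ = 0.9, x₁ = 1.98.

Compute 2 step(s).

f(x) = x² - 3
x₀ = 0.9, x₁ = 1.98

Secant formula: x_{n+1} = x_n - f(x_n)(x_n - x_{n-1})/(f(x_n) - f(x_{n-1}))

Iteration 1:
  f(0.900000) = -2.190000
  f(1.980000) = 0.920400
  x_2 = 1.980000 - 0.920400×(1.980000 - 0.900000)/(0.920400 - (-2.190000))
       = 1.660417
Iteration 2:
  f(1.980000) = 0.920400
  f(1.660417) = -0.243016
  x_3 = 1.660417 - (-0.243016)×(1.660417 - 1.980000)/(-0.243016 - 0.920400)
       = 1.727172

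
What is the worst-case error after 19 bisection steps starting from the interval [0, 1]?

Bisection error bound: |error| ≤ (b-a)/2^n
|error| ≤ (1 - 0)/2^19 = 1/2^19
|error| ≤ 0.0000019073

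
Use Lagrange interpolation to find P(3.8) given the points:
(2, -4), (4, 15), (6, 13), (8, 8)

Lagrange interpolation formula:
P(x) = Σ yᵢ × Lᵢ(x)
where Lᵢ(x) = Π_{j≠i} (x - xⱼ)/(xᵢ - xⱼ)

L_0(3.8) = (3.8 - 4)/(2 - 4) × (3.8 - 6)/(2 - 6) × (3.8 - 8)/(2 - 8) = 0.038500
L_1(3.8) = (3.8 - 2)/(4 - 2) × (3.8 - 6)/(4 - 6) × (3.8 - 8)/(4 - 8) = 1.039500
L_2(3.8) = (3.8 - 2)/(6 - 2) × (3.8 - 4)/(6 - 4) × (3.8 - 8)/(6 - 8) = -0.094500
L_3(3.8) = (3.8 - 2)/(8 - 2) × (3.8 - 4)/(8 - 4) × (3.8 - 6)/(8 - 6) = 0.016500

P(3.8) = (-4)×L_0(3.8) + 15×L_1(3.8) + 13×L_2(3.8) + 8×L_3(3.8)
P(3.8) = 14.342000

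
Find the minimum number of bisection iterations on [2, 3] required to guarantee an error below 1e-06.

We need (b-a)/2^n ≤ 1e-06
(3 - 2)/2^n ≤ 1e-06
1/2^n ≤ 1e-06
2^n ≥ 1000000
n ≥ log₂(1000000) = 19.93
n ≥ 20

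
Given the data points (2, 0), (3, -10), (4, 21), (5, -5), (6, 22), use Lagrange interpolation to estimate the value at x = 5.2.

Lagrange interpolation formula:
P(x) = Σ yᵢ × Lᵢ(x)
where Lᵢ(x) = Π_{j≠i} (x - xⱼ)/(xᵢ - xⱼ)

L_0(5.2) = (5.2 - 3)/(2 - 3) × (5.2 - 4)/(2 - 4) × (5.2 - 5)/(2 - 5) × (5.2 - 6)/(2 - 6) = -0.017600
L_1(5.2) = (5.2 - 2)/(3 - 2) × (5.2 - 4)/(3 - 4) × (5.2 - 5)/(3 - 5) × (5.2 - 6)/(3 - 6) = 0.102400
L_2(5.2) = (5.2 - 2)/(4 - 2) × (5.2 - 3)/(4 - 3) × (5.2 - 5)/(4 - 5) × (5.2 - 6)/(4 - 6) = -0.281600
L_3(5.2) = (5.2 - 2)/(5 - 2) × (5.2 - 3)/(5 - 3) × (5.2 - 4)/(5 - 4) × (5.2 - 6)/(5 - 6) = 1.126400
L_4(5.2) = (5.2 - 2)/(6 - 2) × (5.2 - 3)/(6 - 3) × (5.2 - 4)/(6 - 4) × (5.2 - 5)/(6 - 5) = 0.070400

P(5.2) = 0×L_0(5.2) + (-10)×L_1(5.2) + 21×L_2(5.2) + (-5)×L_3(5.2) + 22×L_4(5.2)
P(5.2) = -11.020800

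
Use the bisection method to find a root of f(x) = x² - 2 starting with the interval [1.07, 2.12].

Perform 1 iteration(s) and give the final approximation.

f(x) = x² - 2
Initial interval: [1.07, 2.12]

Iteration 1:
  c_1 = (1.070000 + 2.120000)/2 = 1.595000
  f(c_1) = f(1.595000) = 0.544025
  f(a) × f(c) < 0, new interval: [1.070000, 1.595000]

After 1 iteration(s), the approximation is c_1 = 1.595000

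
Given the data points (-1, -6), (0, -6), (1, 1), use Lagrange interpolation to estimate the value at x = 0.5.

Lagrange interpolation formula:
P(x) = Σ yᵢ × Lᵢ(x)
where Lᵢ(x) = Π_{j≠i} (x - xⱼ)/(xᵢ - xⱼ)

L_0(0.5) = (0.5 - 0)/(-1 - 0) × (0.5 - 1)/(-1 - 1) = -0.125000
L_1(0.5) = (0.5 - (-1))/(0 - (-1)) × (0.5 - 1)/(0 - 1) = 0.750000
L_2(0.5) = (0.5 - (-1))/(1 - (-1)) × (0.5 - 0)/(1 - 0) = 0.375000

P(0.5) = (-6)×L_0(0.5) + (-6)×L_1(0.5) + 1×L_2(0.5)
P(0.5) = -3.375000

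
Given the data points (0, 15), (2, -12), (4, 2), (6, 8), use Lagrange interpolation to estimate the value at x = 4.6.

Lagrange interpolation formula:
P(x) = Σ yᵢ × Lᵢ(x)
where Lᵢ(x) = Π_{j≠i} (x - xⱼ)/(xᵢ - xⱼ)

L_0(4.6) = (4.6 - 2)/(0 - 2) × (4.6 - 4)/(0 - 4) × (4.6 - 6)/(0 - 6) = 0.045500
L_1(4.6) = (4.6 - 0)/(2 - 0) × (4.6 - 4)/(2 - 4) × (4.6 - 6)/(2 - 6) = -0.241500
L_2(4.6) = (4.6 - 0)/(4 - 0) × (4.6 - 2)/(4 - 2) × (4.6 - 6)/(4 - 6) = 1.046500
L_3(4.6) = (4.6 - 0)/(6 - 0) × (4.6 - 2)/(6 - 2) × (4.6 - 4)/(6 - 4) = 0.149500

P(4.6) = 15×L_0(4.6) + (-12)×L_1(4.6) + 2×L_2(4.6) + 8×L_3(4.6)
P(4.6) = 6.869500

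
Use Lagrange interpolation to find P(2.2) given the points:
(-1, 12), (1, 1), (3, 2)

Lagrange interpolation formula:
P(x) = Σ yᵢ × Lᵢ(x)
where Lᵢ(x) = Π_{j≠i} (x - xⱼ)/(xᵢ - xⱼ)

L_0(2.2) = (2.2 - 1)/(-1 - 1) × (2.2 - 3)/(-1 - 3) = -0.120000
L_1(2.2) = (2.2 - (-1))/(1 - (-1)) × (2.2 - 3)/(1 - 3) = 0.640000
L_2(2.2) = (2.2 - (-1))/(3 - (-1)) × (2.2 - 1)/(3 - 1) = 0.480000

P(2.2) = 12×L_0(2.2) + 1×L_1(2.2) + 2×L_2(2.2)
P(2.2) = 0.160000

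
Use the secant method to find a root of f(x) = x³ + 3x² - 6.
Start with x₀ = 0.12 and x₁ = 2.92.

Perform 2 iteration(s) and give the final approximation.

f(x) = x³ + 3x² - 6
x₀ = 0.12, x₁ = 2.92

Secant formula: x_{n+1} = x_n - f(x_n)(x_n - x_{n-1})/(f(x_n) - f(x_{n-1}))

Iteration 1:
  f(0.120000) = -5.955072
  f(2.920000) = 44.476288
  x_2 = 2.920000 - 44.476288×(2.920000 - 0.120000)/(44.476288 - (-5.955072))
       = 0.450632
Iteration 2:
  f(2.920000) = 44.476288
  f(0.450632) = -5.299284
  x_3 = 0.450632 - (-5.299284)×(0.450632 - 2.920000)/(-5.299284 - 44.476288)
       = 0.713529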